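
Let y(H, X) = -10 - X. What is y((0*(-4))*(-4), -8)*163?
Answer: -326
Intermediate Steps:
y((0*(-4))*(-4), -8)*163 = (-10 - 1*(-8))*163 = (-10 + 8)*163 = -2*163 = -326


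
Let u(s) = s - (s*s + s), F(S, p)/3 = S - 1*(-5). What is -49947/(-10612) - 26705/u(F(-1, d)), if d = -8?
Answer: 72646457/382032 ≈ 190.16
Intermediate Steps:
F(S, p) = 15 + 3*S (F(S, p) = 3*(S - 1*(-5)) = 3*(S + 5) = 3*(5 + S) = 15 + 3*S)
u(s) = -s**2 (u(s) = s - (s**2 + s) = s - (s + s**2) = s + (-s - s**2) = -s**2)
-49947/(-10612) - 26705/u(F(-1, d)) = -49947/(-10612) - 26705*(-1/(15 + 3*(-1))**2) = -49947*(-1/10612) - 26705*(-1/(15 - 3)**2) = 49947/10612 - 26705/((-1*12**2)) = 49947/10612 - 26705/((-1*144)) = 49947/10612 - 26705/(-144) = 49947/10612 - 26705*(-1/144) = 49947/10612 + 26705/144 = 72646457/382032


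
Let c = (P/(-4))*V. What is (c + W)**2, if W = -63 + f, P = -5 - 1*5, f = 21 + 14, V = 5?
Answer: 961/4 ≈ 240.25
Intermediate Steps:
f = 35
P = -10 (P = -5 - 5 = -10)
W = -28 (W = -63 + 35 = -28)
c = 25/2 (c = (-10/(-4))*5 = -1/4*(-10)*5 = (5/2)*5 = 25/2 ≈ 12.500)
(c + W)**2 = (25/2 - 28)**2 = (-31/2)**2 = 961/4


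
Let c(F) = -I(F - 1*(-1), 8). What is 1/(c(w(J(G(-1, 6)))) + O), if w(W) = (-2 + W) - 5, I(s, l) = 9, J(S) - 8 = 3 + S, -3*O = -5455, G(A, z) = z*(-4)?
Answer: 3/5428 ≈ 0.00055269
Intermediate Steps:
G(A, z) = -4*z
O = 5455/3 (O = -1/3*(-5455) = 5455/3 ≈ 1818.3)
J(S) = 11 + S (J(S) = 8 + (3 + S) = 11 + S)
w(W) = -7 + W
c(F) = -9 (c(F) = -1*9 = -9)
1/(c(w(J(G(-1, 6)))) + O) = 1/(-9 + 5455/3) = 1/(5428/3) = 3/5428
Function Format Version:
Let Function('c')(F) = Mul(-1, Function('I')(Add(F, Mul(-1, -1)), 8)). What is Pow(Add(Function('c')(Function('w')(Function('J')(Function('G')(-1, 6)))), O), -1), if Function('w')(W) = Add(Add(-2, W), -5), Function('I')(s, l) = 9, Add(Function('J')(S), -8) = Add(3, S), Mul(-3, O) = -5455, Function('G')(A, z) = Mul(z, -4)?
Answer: Rational(3, 5428) ≈ 0.00055269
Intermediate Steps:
Function('G')(A, z) = Mul(-4, z)
O = Rational(5455, 3) (O = Mul(Rational(-1, 3), -5455) = Rational(5455, 3) ≈ 1818.3)
Function('J')(S) = Add(11, S) (Function('J')(S) = Add(8, Add(3, S)) = Add(11, S))
Function('w')(W) = Add(-7, W)
Function('c')(F) = -9 (Function('c')(F) = Mul(-1, 9) = -9)
Pow(Add(Function('c')(Function('w')(Function('J')(Function('G')(-1, 6)))), O), -1) = Pow(Add(-9, Rational(5455, 3)), -1) = Pow(Rational(5428, 3), -1) = Rational(3, 5428)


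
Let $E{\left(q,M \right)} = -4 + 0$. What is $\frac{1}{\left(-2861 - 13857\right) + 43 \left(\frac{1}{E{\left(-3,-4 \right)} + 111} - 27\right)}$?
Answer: $- \frac{107}{1913010} \approx -5.5933 \cdot 10^{-5}$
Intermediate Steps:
$E{\left(q,M \right)} = -4$
$\frac{1}{\left(-2861 - 13857\right) + 43 \left(\frac{1}{E{\left(-3,-4 \right)} + 111} - 27\right)} = \frac{1}{\left(-2861 - 13857\right) + 43 \left(\frac{1}{-4 + 111} - 27\right)} = \frac{1}{\left(-2861 - 13857\right) + 43 \left(\frac{1}{107} - 27\right)} = \frac{1}{-16718 + 43 \left(\frac{1}{107} - 27\right)} = \frac{1}{-16718 + 43 \left(- \frac{2888}{107}\right)} = \frac{1}{-16718 - \frac{124184}{107}} = \frac{1}{- \frac{1913010}{107}} = - \frac{107}{1913010}$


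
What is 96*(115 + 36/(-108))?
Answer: 11008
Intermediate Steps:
96*(115 + 36/(-108)) = 96*(115 + 36*(-1/108)) = 96*(115 - ⅓) = 96*(344/3) = 11008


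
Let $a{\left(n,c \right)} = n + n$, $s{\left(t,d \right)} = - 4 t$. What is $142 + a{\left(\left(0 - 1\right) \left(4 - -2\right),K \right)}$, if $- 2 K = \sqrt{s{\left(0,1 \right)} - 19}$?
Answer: $130$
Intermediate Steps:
$K = - \frac{i \sqrt{19}}{2}$ ($K = - \frac{\sqrt{\left(-4\right) 0 - 19}}{2} = - \frac{\sqrt{0 - 19}}{2} = - \frac{\sqrt{-19}}{2} = - \frac{i \sqrt{19}}{2} \approx - 2.1795 i$)
$a{\left(n,c \right)} = 2 n$
$142 + a{\left(\left(0 - 1\right) \left(4 - -2\right),K \right)} = 142 + 2 \left(0 - 1\right) \left(4 - -2\right) = 142 + 2 \left(- (4 + 2)\right) = 142 + 2 \left(\left(-1\right) 6\right) = 142 + 2 \left(-6\right) = 142 - 12 = 130$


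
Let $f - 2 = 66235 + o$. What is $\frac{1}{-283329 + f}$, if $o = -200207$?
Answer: $- \frac{1}{417299} \approx -2.3964 \cdot 10^{-6}$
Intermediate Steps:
$f = -133970$ ($f = 2 + \left(66235 - 200207\right) = 2 - 133972 = -133970$)
$\frac{1}{-283329 + f} = \frac{1}{-283329 - 133970} = \frac{1}{-417299} = - \frac{1}{417299}$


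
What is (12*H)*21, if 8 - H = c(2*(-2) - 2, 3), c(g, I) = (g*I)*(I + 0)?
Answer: 15624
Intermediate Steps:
c(g, I) = g*I² (c(g, I) = (I*g)*I = g*I²)
H = 62 (H = 8 - (2*(-2) - 2)*3² = 8 - (-4 - 2)*9 = 8 - (-6)*9 = 8 - 1*(-54) = 8 + 54 = 62)
(12*H)*21 = (12*62)*21 = 744*21 = 15624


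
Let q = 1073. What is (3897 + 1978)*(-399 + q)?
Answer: 3959750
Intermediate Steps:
(3897 + 1978)*(-399 + q) = (3897 + 1978)*(-399 + 1073) = 5875*674 = 3959750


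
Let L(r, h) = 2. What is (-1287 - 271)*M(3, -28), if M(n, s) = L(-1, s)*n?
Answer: -9348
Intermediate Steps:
M(n, s) = 2*n
(-1287 - 271)*M(3, -28) = (-1287 - 271)*(2*3) = -1558*6 = -9348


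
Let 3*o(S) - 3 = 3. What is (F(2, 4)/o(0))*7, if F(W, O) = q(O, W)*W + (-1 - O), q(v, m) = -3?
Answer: -77/2 ≈ -38.500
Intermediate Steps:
o(S) = 2 (o(S) = 1 + (1/3)*3 = 1 + 1 = 2)
F(W, O) = -1 - O - 3*W (F(W, O) = -3*W + (-1 - O) = -1 - O - 3*W)
(F(2, 4)/o(0))*7 = ((-1 - 1*4 - 3*2)/2)*7 = ((-1 - 4 - 6)*(1/2))*7 = -11*1/2*7 = -11/2*7 = -77/2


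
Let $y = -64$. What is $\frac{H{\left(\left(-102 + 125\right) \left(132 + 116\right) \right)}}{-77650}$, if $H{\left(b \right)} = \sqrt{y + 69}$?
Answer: $- \frac{\sqrt{5}}{77650} \approx -2.8797 \cdot 10^{-5}$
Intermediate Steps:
$H{\left(b \right)} = \sqrt{5}$ ($H{\left(b \right)} = \sqrt{-64 + 69} = \sqrt{5}$)
$\frac{H{\left(\left(-102 + 125\right) \left(132 + 116\right) \right)}}{-77650} = \frac{\sqrt{5}}{-77650} = \sqrt{5} \left(- \frac{1}{77650}\right) = - \frac{\sqrt{5}}{77650}$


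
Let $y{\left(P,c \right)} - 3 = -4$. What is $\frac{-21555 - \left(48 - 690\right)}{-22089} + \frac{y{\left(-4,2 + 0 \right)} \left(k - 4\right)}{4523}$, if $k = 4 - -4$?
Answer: $\frac{31500381}{33302849} \approx 0.94588$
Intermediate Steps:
$y{\left(P,c \right)} = -1$ ($y{\left(P,c \right)} = 3 - 4 = -1$)
$k = 8$ ($k = 4 + 4 = 8$)
$\frac{-21555 - \left(48 - 690\right)}{-22089} + \frac{y{\left(-4,2 + 0 \right)} \left(k - 4\right)}{4523} = \frac{-21555 - \left(48 - 690\right)}{-22089} + \frac{\left(-1\right) \left(8 - 4\right)}{4523} = \left(-21555 - \left(48 - 690\right)\right) \left(- \frac{1}{22089}\right) + \left(-1\right) 4 \cdot \frac{1}{4523} = \left(-21555 - -642\right) \left(- \frac{1}{22089}\right) - \frac{4}{4523} = \left(-21555 + 642\right) \left(- \frac{1}{22089}\right) - \frac{4}{4523} = \left(-20913\right) \left(- \frac{1}{22089}\right) - \frac{4}{4523} = \frac{6971}{7363} - \frac{4}{4523} = \frac{31500381}{33302849}$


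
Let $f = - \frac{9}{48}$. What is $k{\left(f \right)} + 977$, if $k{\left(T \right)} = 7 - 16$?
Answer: $968$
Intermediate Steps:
$f = - \frac{3}{16}$ ($f = \left(-9\right) \frac{1}{48} = - \frac{3}{16} \approx -0.1875$)
$k{\left(T \right)} = -9$ ($k{\left(T \right)} = 7 - 16 = -9$)
$k{\left(f \right)} + 977 = -9 + 977 = 968$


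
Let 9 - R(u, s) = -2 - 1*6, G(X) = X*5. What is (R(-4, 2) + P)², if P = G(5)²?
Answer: 412164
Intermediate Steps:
G(X) = 5*X
R(u, s) = 17 (R(u, s) = 9 - (-2 - 1*6) = 9 - (-2 - 6) = 9 - 1*(-8) = 9 + 8 = 17)
P = 625 (P = (5*5)² = 25² = 625)
(R(-4, 2) + P)² = (17 + 625)² = 642² = 412164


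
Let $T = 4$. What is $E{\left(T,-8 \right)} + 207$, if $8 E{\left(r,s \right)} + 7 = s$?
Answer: $\frac{1641}{8} \approx 205.13$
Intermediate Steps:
$E{\left(r,s \right)} = - \frac{7}{8} + \frac{s}{8}$
$E{\left(T,-8 \right)} + 207 = \left(- \frac{7}{8} + \frac{1}{8} \left(-8\right)\right) + 207 = \left(- \frac{7}{8} - 1\right) + 207 = - \frac{15}{8} + 207 = \frac{1641}{8}$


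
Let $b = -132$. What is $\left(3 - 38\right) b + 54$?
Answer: $4674$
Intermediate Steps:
$\left(3 - 38\right) b + 54 = \left(3 - 38\right) \left(-132\right) + 54 = \left(-35\right) \left(-132\right) + 54 = 4620 + 54 = 4674$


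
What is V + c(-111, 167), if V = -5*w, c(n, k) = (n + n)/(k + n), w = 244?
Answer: -34271/28 ≈ -1224.0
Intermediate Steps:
c(n, k) = 2*n/(k + n) (c(n, k) = (2*n)/(k + n) = 2*n/(k + n))
V = -1220 (V = -5*244 = -1220)
V + c(-111, 167) = -1220 + 2*(-111)/(167 - 111) = -1220 + 2*(-111)/56 = -1220 + 2*(-111)*(1/56) = -1220 - 111/28 = -34271/28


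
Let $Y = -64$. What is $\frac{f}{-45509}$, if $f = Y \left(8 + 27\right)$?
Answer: $\frac{2240}{45509} \approx 0.049221$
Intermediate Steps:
$f = -2240$ ($f = - 64 \left(8 + 27\right) = \left(-64\right) 35 = -2240$)
$\frac{f}{-45509} = - \frac{2240}{-45509} = \left(-2240\right) \left(- \frac{1}{45509}\right) = \frac{2240}{45509}$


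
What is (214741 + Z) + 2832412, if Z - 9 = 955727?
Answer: 4002889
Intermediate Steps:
Z = 955736 (Z = 9 + 955727 = 955736)
(214741 + Z) + 2832412 = (214741 + 955736) + 2832412 = 1170477 + 2832412 = 4002889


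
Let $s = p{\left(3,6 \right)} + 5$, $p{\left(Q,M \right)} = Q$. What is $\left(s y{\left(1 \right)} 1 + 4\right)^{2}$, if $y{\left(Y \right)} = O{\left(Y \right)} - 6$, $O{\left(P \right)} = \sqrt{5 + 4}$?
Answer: $400$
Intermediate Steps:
$O{\left(P \right)} = 3$ ($O{\left(P \right)} = \sqrt{9} = 3$)
$y{\left(Y \right)} = -3$ ($y{\left(Y \right)} = 3 - 6 = -3$)
$s = 8$ ($s = 3 + 5 = 8$)
$\left(s y{\left(1 \right)} 1 + 4\right)^{2} = \left(8 \left(-3\right) 1 + 4\right)^{2} = \left(\left(-24\right) 1 + 4\right)^{2} = \left(-24 + 4\right)^{2} = \left(-20\right)^{2} = 400$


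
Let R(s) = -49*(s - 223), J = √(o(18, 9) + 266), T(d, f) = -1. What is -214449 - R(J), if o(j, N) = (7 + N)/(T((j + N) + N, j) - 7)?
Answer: -225376 + 98*√66 ≈ -2.2458e+5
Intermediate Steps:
o(j, N) = -7/8 - N/8 (o(j, N) = (7 + N)/(-1 - 7) = (7 + N)/(-8) = (7 + N)*(-⅛) = -7/8 - N/8)
J = 2*√66 (J = √((-7/8 - ⅛*9) + 266) = √((-7/8 - 9/8) + 266) = √(-2 + 266) = √264 = 2*√66 ≈ 16.248)
R(s) = 10927 - 49*s (R(s) = -49*(-223 + s) = 10927 - 49*s)
-214449 - R(J) = -214449 - (10927 - 98*√66) = -214449 + (-10927 + 98*√66) = -225376 + 98*√66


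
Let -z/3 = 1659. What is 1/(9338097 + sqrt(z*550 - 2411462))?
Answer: 9338097/87200060730221 - 2*I*sqrt(1287203)/87200060730221 ≈ 1.0709e-7 - 2.6022e-11*I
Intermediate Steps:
z = -4977 (z = -3*1659 = -4977)
1/(9338097 + sqrt(z*550 - 2411462)) = 1/(9338097 + sqrt(-4977*550 - 2411462)) = 1/(9338097 + sqrt(-2737350 - 2411462)) = 1/(9338097 + sqrt(-5148812)) = 1/(9338097 + 2*I*sqrt(1287203))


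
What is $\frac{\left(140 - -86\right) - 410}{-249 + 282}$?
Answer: $- \frac{184}{33} \approx -5.5758$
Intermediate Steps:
$\frac{\left(140 - -86\right) - 410}{-249 + 282} = \frac{\left(140 + 86\right) - 410}{33} = \left(226 - 410\right) \frac{1}{33} = \left(-184\right) \frac{1}{33} = - \frac{184}{33}$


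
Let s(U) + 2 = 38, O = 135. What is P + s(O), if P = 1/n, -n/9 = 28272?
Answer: 9160127/254448 ≈ 36.000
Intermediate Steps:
n = -254448 (n = -9*28272 = -254448)
P = -1/254448 (P = 1/(-254448) = -1/254448 ≈ -3.9301e-6)
s(U) = 36 (s(U) = -2 + 38 = 36)
P + s(O) = -1/254448 + 36 = 9160127/254448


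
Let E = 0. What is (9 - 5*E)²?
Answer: 81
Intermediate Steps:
(9 - 5*E)² = (9 - 5*0)² = (9 + 0)² = 9² = 81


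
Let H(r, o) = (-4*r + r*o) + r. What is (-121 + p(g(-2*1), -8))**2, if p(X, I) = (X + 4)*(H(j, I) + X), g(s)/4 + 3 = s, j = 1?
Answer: 140625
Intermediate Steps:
H(r, o) = -3*r + o*r (H(r, o) = (-4*r + o*r) + r = -3*r + o*r)
g(s) = -12 + 4*s
p(X, I) = (4 + X)*(-3 + I + X) (p(X, I) = (X + 4)*(1*(-3 + I) + X) = (4 + X)*((-3 + I) + X) = (4 + X)*(-3 + I + X))
(-121 + p(g(-2*1), -8))**2 = (-121 + (-12 + (-12 + 4*(-2*1)) + (-12 + 4*(-2*1))**2 + 4*(-8) - 8*(-12 + 4*(-2*1))))**2 = (-121 + (-12 + (-12 + 4*(-2)) + (-12 + 4*(-2))**2 - 32 - 8*(-12 + 4*(-2))))**2 = (-121 + (-12 + (-12 - 8) + (-12 - 8)**2 - 32 - 8*(-12 - 8)))**2 = (-121 + (-12 - 20 + (-20)**2 - 32 - 8*(-20)))**2 = (-121 + (-12 - 20 + 400 - 32 + 160))**2 = (-121 + 496)**2 = 375**2 = 140625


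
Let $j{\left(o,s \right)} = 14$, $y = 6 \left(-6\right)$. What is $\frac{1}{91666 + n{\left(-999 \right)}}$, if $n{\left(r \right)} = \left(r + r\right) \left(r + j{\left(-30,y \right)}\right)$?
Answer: $\frac{1}{2059696} \approx 4.8551 \cdot 10^{-7}$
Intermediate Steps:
$y = -36$
$n{\left(r \right)} = 2 r \left(14 + r\right)$ ($n{\left(r \right)} = \left(r + r\right) \left(r + 14\right) = 2 r \left(14 + r\right)$)
$\frac{1}{91666 + n{\left(-999 \right)}} = \frac{1}{91666 + 2 \left(-999\right) \left(14 - 999\right)} = \frac{1}{91666 + 2 \left(-999\right) \left(-985\right)} = \frac{1}{91666 + 1968030} = \frac{1}{2059696}$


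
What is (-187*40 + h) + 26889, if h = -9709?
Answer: 9700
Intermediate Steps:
(-187*40 + h) + 26889 = (-187*40 - 9709) + 26889 = (-7480 - 9709) + 26889 = -17189 + 26889 = 9700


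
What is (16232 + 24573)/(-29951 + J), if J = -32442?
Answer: -40805/62393 ≈ -0.65400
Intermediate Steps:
(16232 + 24573)/(-29951 + J) = (16232 + 24573)/(-29951 - 32442) = 40805/(-62393) = 40805*(-1/62393) = -40805/62393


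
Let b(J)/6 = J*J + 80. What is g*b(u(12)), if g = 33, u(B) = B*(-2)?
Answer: 129888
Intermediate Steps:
u(B) = -2*B
b(J) = 480 + 6*J² (b(J) = 6*(J*J + 80) = 6*(J² + 80) = 6*(80 + J²) = 480 + 6*J²)
g*b(u(12)) = 33*(480 + 6*(-2*12)²) = 33*(480 + 6*(-24)²) = 33*(480 + 6*576) = 33*(480 + 3456) = 33*3936 = 129888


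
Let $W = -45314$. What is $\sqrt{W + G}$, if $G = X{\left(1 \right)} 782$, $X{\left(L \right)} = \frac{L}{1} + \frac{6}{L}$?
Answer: $4 i \sqrt{2490} \approx 199.6 i$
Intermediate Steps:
$X{\left(L \right)} = L + \frac{6}{L}$ ($X{\left(L \right)} = L 1 + \frac{6}{L} = L + \frac{6}{L}$)
$G = 5474$ ($G = \left(1 + \frac{6}{1}\right) 782 = \left(1 + 6 \cdot 1\right) 782 = \left(1 + 6\right) 782 = 7 \cdot 782 = 5474$)
$\sqrt{W + G} = \sqrt{-45314 + 5474} = \sqrt{-39840} = 4 i \sqrt{2490}$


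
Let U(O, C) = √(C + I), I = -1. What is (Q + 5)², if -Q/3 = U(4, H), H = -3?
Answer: (5 - 6*I)² ≈ -11.0 - 60.0*I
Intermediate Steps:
U(O, C) = √(-1 + C) (U(O, C) = √(C - 1) = √(-1 + C))
Q = -6*I (Q = -3*√(-1 - 3) = -6*I ≈ -6.0*I)
(Q + 5)² = (-6*I + 5)² = (5 - 6*I)²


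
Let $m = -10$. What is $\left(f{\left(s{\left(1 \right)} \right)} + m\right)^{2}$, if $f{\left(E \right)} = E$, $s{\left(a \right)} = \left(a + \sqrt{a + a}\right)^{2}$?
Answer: $57 - 28 \sqrt{2} \approx 17.402$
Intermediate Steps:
$s{\left(a \right)} = \left(a + \sqrt{2} \sqrt{a}\right)^{2}$ ($s{\left(a \right)} = \left(a + \sqrt{2 a}\right)^{2} = \left(a + \sqrt{2} \sqrt{a}\right)^{2}$)
$\left(f{\left(s{\left(1 \right)} \right)} + m\right)^{2} = \left(\left(1 + \sqrt{2} \sqrt{1}\right)^{2} - 10\right)^{2} = \left(\left(1 + \sqrt{2} \cdot 1\right)^{2} - 10\right)^{2} = \left(\left(1 + \sqrt{2}\right)^{2} - 10\right)^{2} = \left(-10 + \left(1 + \sqrt{2}\right)^{2}\right)^{2}$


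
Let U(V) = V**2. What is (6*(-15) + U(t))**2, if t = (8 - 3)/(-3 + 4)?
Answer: 4225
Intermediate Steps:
t = 5 (t = 5/1 = 5*1 = 5)
(6*(-15) + U(t))**2 = (6*(-15) + 5**2)**2 = (-90 + 25)**2 = (-65)**2 = 4225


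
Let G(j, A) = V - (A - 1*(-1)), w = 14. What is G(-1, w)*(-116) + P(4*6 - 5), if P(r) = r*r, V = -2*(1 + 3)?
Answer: 3029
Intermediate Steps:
V = -8 (V = -2*4 = -8)
P(r) = r**2
G(j, A) = -9 - A (G(j, A) = -8 - (A - 1*(-1)) = -8 - (A + 1) = -8 - (1 + A) = -8 + (-1 - A) = -9 - A)
G(-1, w)*(-116) + P(4*6 - 5) = (-9 - 1*14)*(-116) + (4*6 - 5)**2 = (-9 - 14)*(-116) + (24 - 5)**2 = -23*(-116) + 19**2 = 2668 + 361 = 3029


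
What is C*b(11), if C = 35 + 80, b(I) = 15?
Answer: 1725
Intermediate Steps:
C = 115
C*b(11) = 115*15 = 1725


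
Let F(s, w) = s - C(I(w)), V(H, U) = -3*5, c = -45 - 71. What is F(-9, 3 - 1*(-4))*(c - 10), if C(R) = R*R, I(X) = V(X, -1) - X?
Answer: 62118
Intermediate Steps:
c = -116
V(H, U) = -15
I(X) = -15 - X
C(R) = R**2
F(s, w) = s - (-15 - w)**2
F(-9, 3 - 1*(-4))*(c - 10) = (-9 - (15 + (3 - 1*(-4)))**2)*(-116 - 10) = (-9 - (15 + (3 + 4))**2)*(-126) = (-9 - (15 + 7)**2)*(-126) = (-9 - 1*22**2)*(-126) = (-9 - 1*484)*(-126) = (-9 - 484)*(-126) = -493*(-126) = 62118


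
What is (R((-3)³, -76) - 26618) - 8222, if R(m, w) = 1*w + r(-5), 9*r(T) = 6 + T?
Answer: -314243/9 ≈ -34916.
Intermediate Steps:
r(T) = ⅔ + T/9 (r(T) = (6 + T)/9 = ⅔ + T/9)
R(m, w) = ⅑ + w (R(m, w) = 1*w + (⅔ + (⅑)*(-5)) = w + (⅔ - 5/9) = w + ⅑ = ⅑ + w)
(R((-3)³, -76) - 26618) - 8222 = ((⅑ - 76) - 26618) - 8222 = (-683/9 - 26618) - 8222 = -240245/9 - 8222 = -314243/9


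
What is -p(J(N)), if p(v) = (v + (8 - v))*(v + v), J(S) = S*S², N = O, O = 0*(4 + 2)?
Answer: 0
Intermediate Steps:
O = 0 (O = 0*6 = 0)
N = 0
J(S) = S³
p(v) = 16*v (p(v) = 8*(2*v) = 16*v)
-p(J(N)) = -16*0³ = -16*0 = -1*0 = 0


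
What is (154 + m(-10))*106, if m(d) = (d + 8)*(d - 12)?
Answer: 20988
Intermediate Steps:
m(d) = (-12 + d)*(8 + d) (m(d) = (8 + d)*(-12 + d) = (-12 + d)*(8 + d))
(154 + m(-10))*106 = (154 + (-96 + (-10)**2 - 4*(-10)))*106 = (154 + (-96 + 100 + 40))*106 = (154 + 44)*106 = 198*106 = 20988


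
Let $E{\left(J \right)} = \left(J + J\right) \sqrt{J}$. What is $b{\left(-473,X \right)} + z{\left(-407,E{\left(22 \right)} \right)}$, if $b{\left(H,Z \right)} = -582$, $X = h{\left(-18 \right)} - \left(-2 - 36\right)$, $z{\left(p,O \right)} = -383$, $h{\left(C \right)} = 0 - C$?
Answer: $-965$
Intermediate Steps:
$h{\left(C \right)} = - C$
$E{\left(J \right)} = 2 J^{\frac{3}{2}}$ ($E{\left(J \right)} = 2 J \sqrt{J} = 2 J^{\frac{3}{2}}$)
$X = 56$ ($X = \left(-1\right) \left(-18\right) - \left(-2 - 36\right) = 18 - \left(-2 - 36\right) = 18 - -38 = 18 + 38 = 56$)
$b{\left(-473,X \right)} + z{\left(-407,E{\left(22 \right)} \right)} = -582 - 383 = -965$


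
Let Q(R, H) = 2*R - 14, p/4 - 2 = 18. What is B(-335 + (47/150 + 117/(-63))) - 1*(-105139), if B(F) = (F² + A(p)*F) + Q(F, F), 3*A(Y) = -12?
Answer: 241513455241/1102500 ≈ 2.1906e+5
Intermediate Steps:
p = 80 (p = 8 + 4*18 = 8 + 72 = 80)
Q(R, H) = -14 + 2*R
A(Y) = -4 (A(Y) = (⅓)*(-12) = -4)
B(F) = -14 + F² - 2*F (B(F) = (F² - 4*F) + (-14 + 2*F) = -14 + F² - 2*F)
B(-335 + (47/150 + 117/(-63))) - 1*(-105139) = (-14 + (-335 + (47/150 + 117/(-63)))² - 2*(-335 + (47/150 + 117/(-63)))) - 1*(-105139) = (-14 + (-335 + (47*(1/150) + 117*(-1/63)))² - 2*(-335 + (47*(1/150) + 117*(-1/63)))) + 105139 = (-14 + (-335 + (47/150 - 13/7))² - 2*(-335 + (47/150 - 13/7))) + 105139 = (-14 + (-335 - 1621/1050)² - 2*(-335 - 1621/1050)) + 105139 = (-14 + (-353371/1050)² - 2*(-353371/1050)) + 105139 = (-14 + 124871063641/1102500 + 353371/525) + 105139 = 125597707741/1102500 + 105139 = 241513455241/1102500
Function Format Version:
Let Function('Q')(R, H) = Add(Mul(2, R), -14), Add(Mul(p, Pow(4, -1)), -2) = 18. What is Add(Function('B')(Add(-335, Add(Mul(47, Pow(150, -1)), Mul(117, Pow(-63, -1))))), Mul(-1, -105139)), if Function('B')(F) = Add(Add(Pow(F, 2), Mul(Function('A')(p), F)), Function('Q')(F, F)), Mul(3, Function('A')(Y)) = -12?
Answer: Rational(241513455241, 1102500) ≈ 2.1906e+5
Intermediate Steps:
p = 80 (p = Add(8, Mul(4, 18)) = Add(8, 72) = 80)
Function('Q')(R, H) = Add(-14, Mul(2, R))
Function('A')(Y) = -4 (Function('A')(Y) = Mul(Rational(1, 3), -12) = -4)
Function('B')(F) = Add(-14, Pow(F, 2), Mul(-2, F)) (Function('B')(F) = Add(Add(Pow(F, 2), Mul(-4, F)), Add(-14, Mul(2, F))) = Add(-14, Pow(F, 2), Mul(-2, F)))
Add(Function('B')(Add(-335, Add(Mul(47, Pow(150, -1)), Mul(117, Pow(-63, -1))))), Mul(-1, -105139)) = Add(Add(-14, Pow(Add(-335, Add(Mul(47, Pow(150, -1)), Mul(117, Pow(-63, -1)))), 2), Mul(-2, Add(-335, Add(Mul(47, Pow(150, -1)), Mul(117, Pow(-63, -1)))))), Mul(-1, -105139)) = Add(Add(-14, Pow(Add(-335, Add(Mul(47, Rational(1, 150)), Mul(117, Rational(-1, 63)))), 2), Mul(-2, Add(-335, Add(Mul(47, Rational(1, 150)), Mul(117, Rational(-1, 63)))))), 105139) = Add(Add(-14, Pow(Add(-335, Add(Rational(47, 150), Rational(-13, 7))), 2), Mul(-2, Add(-335, Add(Rational(47, 150), Rational(-13, 7))))), 105139) = Add(Add(-14, Pow(Add(-335, Rational(-1621, 1050)), 2), Mul(-2, Add(-335, Rational(-1621, 1050)))), 105139) = Add(Add(-14, Pow(Rational(-353371, 1050), 2), Mul(-2, Rational(-353371, 1050))), 105139) = Add(Add(-14, Rational(124871063641, 1102500), Rational(353371, 525)), 105139) = Add(Rational(125597707741, 1102500), 105139) = Rational(241513455241, 1102500)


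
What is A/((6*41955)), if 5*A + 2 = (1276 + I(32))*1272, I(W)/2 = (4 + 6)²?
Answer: 187747/125865 ≈ 1.4917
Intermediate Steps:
I(W) = 200 (I(W) = 2*(4 + 6)² = 2*10² = 2*100 = 200)
A = 375494 (A = -⅖ + ((1276 + 200)*1272)/5 = -⅖ + (1476*1272)/5 = -⅖ + (⅕)*1877472 = -⅖ + 1877472/5 = 375494)
A/((6*41955)) = 375494/((6*41955)) = 375494/251730 = 375494*(1/251730) = 187747/125865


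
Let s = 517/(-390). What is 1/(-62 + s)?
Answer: -390/24697 ≈ -0.015791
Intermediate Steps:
s = -517/390 (s = 517*(-1/390) = -517/390 ≈ -1.3256)
1/(-62 + s) = 1/(-62 - 517/390) = 1/(-24697/390) = -390/24697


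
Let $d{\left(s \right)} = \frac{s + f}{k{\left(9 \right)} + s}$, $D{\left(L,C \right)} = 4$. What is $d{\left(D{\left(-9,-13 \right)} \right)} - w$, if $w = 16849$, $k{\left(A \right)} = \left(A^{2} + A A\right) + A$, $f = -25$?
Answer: $- \frac{421228}{25} \approx -16849.0$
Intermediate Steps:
$k{\left(A \right)} = A + 2 A^{2}$ ($k{\left(A \right)} = \left(A^{2} + A^{2}\right) + A = 2 A^{2} + A = A + 2 A^{2}$)
$d{\left(s \right)} = \frac{-25 + s}{171 + s}$ ($d{\left(s \right)} = \frac{s - 25}{9 \left(1 + 2 \cdot 9\right) + s} = \frac{-25 + s}{9 \left(1 + 18\right) + s} = \frac{-25 + s}{9 \cdot 19 + s} = \frac{-25 + s}{171 + s}$)
$d{\left(D{\left(-9,-13 \right)} \right)} - w = \frac{-25 + 4}{171 + 4} - 16849 = \frac{1}{175} \left(-21\right) - 16849 = - \frac{3}{25} - 16849 = - \frac{421228}{25}$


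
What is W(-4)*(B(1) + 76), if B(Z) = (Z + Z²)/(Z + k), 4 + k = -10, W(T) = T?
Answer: -3944/13 ≈ -303.38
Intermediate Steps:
k = -14 (k = -4 - 10 = -14)
B(Z) = (Z + Z²)/(-14 + Z) (B(Z) = (Z + Z²)/(Z - 14) = (Z + Z²)/(-14 + Z))
W(-4)*(B(1) + 76) = -4*(1*(1 + 1)/(-14 + 1) + 76) = -4*(1*2/(-13) + 76) = -4*(1*(-1/13)*2 + 76) = -4*(-2/13 + 76) = -4*986/13 = -3944/13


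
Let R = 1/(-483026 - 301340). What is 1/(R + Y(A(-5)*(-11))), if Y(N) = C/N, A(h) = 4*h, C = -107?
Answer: -7843660/3814881 ≈ -2.0561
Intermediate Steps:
Y(N) = -107/N
R = -1/784366 (R = 1/(-784366) = -1/784366 ≈ -1.2749e-6)
1/(R + Y(A(-5)*(-11))) = 1/(-1/784366 - 107/((4*(-5))*(-11))) = 1/(-1/784366 - 107/((-20*(-11)))) = 1/(-1/784366 - 107/220) = 1/(-3814881/7843660) = -7843660/3814881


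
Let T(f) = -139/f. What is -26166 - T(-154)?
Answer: -4029703/154 ≈ -26167.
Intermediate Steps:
-26166 - T(-154) = -26166 - (-139)/(-154) = -26166 - (-139)*(-1)/154 = -26166 - 1*139/154 = -26166 - 139/154 = -4029703/154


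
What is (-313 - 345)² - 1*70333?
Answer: 362631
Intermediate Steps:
(-313 - 345)² - 1*70333 = (-658)² - 70333 = 432964 - 70333 = 362631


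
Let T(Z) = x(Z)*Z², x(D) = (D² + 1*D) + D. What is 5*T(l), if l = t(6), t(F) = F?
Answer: 8640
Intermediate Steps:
l = 6
x(D) = D² + 2*D (x(D) = (D² + D) + D = (D + D²) + D = D² + 2*D)
T(Z) = Z³*(2 + Z) (T(Z) = (Z*(2 + Z))*Z² = Z³*(2 + Z))
5*T(l) = 5*(6³*(2 + 6)) = 5*(216*8) = 5*1728 = 8640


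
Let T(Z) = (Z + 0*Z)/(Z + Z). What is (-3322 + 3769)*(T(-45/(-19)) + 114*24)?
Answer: 2446431/2 ≈ 1.2232e+6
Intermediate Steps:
T(Z) = 1/2 (T(Z) = (Z + 0)/((2*Z)) = Z*(1/(2*Z)) = 1/2)
(-3322 + 3769)*(T(-45/(-19)) + 114*24) = (-3322 + 3769)*(1/2 + 114*24) = 447*(1/2 + 2736) = 447*(5473/2) = 2446431/2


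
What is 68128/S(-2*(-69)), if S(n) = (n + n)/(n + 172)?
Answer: 5279920/69 ≈ 76521.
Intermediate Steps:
S(n) = 2*n/(172 + n) (S(n) = (2*n)/(172 + n) = 2*n/(172 + n))
68128/S(-2*(-69)) = 68128/((2*(-2*(-69))/(172 - 2*(-69)))) = 68128/((2*138/(172 + 138))) = 68128/((2*138/310)) = 68128/((2*138*(1/310))) = 68128/(138/155) = 68128*(155/138) = 5279920/69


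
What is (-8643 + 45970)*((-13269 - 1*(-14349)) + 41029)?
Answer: 1571802643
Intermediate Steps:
(-8643 + 45970)*((-13269 - 1*(-14349)) + 41029) = 37327*((-13269 + 14349) + 41029) = 37327*(1080 + 41029) = 37327*42109 = 1571802643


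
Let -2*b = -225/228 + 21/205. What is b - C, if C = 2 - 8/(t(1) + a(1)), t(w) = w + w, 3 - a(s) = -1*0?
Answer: 263/6232 ≈ 0.042202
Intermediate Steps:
a(s) = 3 (a(s) = 3 - (-1)*0 = 3 - 1*0 = 3 + 0 = 3)
t(w) = 2*w
b = 13779/31160 (b = -(-225/228 + 21/205)/2 = -(-225*1/228 + 21*(1/205))/2 = -(-75/76 + 21/205)/2 = -1/2*(-13779/15580) = 13779/31160 ≈ 0.44220)
C = 2/5 (C = 2 - 8/(2*1 + 3) = 2 - 8/(2 + 3) = 2 - 8/5 = 2/5 ≈ 0.40000)
b - C = 13779/31160 - 1*2/5 = 13779/31160 - 2/5 = 263/6232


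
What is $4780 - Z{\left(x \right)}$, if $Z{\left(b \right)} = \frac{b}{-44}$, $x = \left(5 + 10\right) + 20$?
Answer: $\frac{210355}{44} \approx 4780.8$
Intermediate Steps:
$x = 35$ ($x = 15 + 20 = 35$)
$Z{\left(b \right)} = - \frac{b}{44}$ ($Z{\left(b \right)} = b \left(- \frac{1}{44}\right) = - \frac{b}{44}$)
$4780 - Z{\left(x \right)} = 4780 - \left(- \frac{1}{44}\right) 35 = 4780 - - \frac{35}{44} = 4780 + \frac{35}{44} = \frac{210355}{44}$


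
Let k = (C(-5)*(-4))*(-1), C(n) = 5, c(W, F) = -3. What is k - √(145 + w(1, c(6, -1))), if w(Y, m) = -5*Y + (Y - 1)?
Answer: 20 - 2*√35 ≈ 8.1678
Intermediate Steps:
w(Y, m) = -1 - 4*Y (w(Y, m) = -5*Y + (-1 + Y) = -1 - 4*Y)
k = 20 (k = (5*(-4))*(-1) = -20*(-1) = 20)
k - √(145 + w(1, c(6, -1))) = 20 - √(145 + (-1 - 4*1)) = 20 - √(145 + (-1 - 4)) = 20 - √(145 - 5) = 20 - √140 = 20 - 2*√35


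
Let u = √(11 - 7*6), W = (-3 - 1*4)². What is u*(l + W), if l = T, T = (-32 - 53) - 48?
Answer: -84*I*√31 ≈ -467.69*I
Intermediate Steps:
T = -133 (T = -85 - 48 = -133)
l = -133
W = 49 (W = (-3 - 4)² = (-7)² = 49)
u = I*√31 (u = √(11 - 42) = √(-31) = I*√31 ≈ 5.5678*I)
u*(l + W) = (I*√31)*(-133 + 49) = (I*√31)*(-84) = -84*I*√31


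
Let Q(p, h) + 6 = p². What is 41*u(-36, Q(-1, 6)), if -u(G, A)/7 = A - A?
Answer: 0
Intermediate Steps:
Q(p, h) = -6 + p²
u(G, A) = 0 (u(G, A) = -7*(A - A) = -7*0 = 0)
41*u(-36, Q(-1, 6)) = 41*0 = 0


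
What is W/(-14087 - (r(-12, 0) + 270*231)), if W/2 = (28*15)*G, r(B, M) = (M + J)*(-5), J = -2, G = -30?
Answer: 8400/25489 ≈ 0.32955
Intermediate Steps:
r(B, M) = 10 - 5*M (r(B, M) = (M - 2)*(-5) = (-2 + M)*(-5) = 10 - 5*M)
W = -25200 (W = 2*((28*15)*(-30)) = 2*(420*(-30)) = 2*(-12600) = -25200)
W/(-14087 - (r(-12, 0) + 270*231)) = -25200/(-14087 - ((10 - 5*0) + 270*231)) = -25200/(-14087 - ((10 + 0) + 62370)) = -25200/(-14087 - (10 + 62370)) = -25200/(-14087 - 1*62380) = -25200/(-14087 - 62380) = -25200/(-76467) = -25200*(-1/76467) = 8400/25489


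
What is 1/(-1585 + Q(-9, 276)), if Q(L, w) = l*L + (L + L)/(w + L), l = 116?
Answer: -89/233987 ≈ -0.00038036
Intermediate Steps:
Q(L, w) = 116*L + 2*L/(L + w) (Q(L, w) = 116*L + (L + L)/(w + L) = 116*L + (2*L)/(L + w) = 116*L + 2*L/(L + w))
1/(-1585 + Q(-9, 276)) = 1/(-1585 + 2*(-9)*(1 + 58*(-9) + 58*276)/(-9 + 276)) = 1/(-1585 + 2*(-9)*(1 - 522 + 16008)/267) = 1/(-1585 + 2*(-9)*(1/267)*15487) = 1/(-1585 - 92922/89) = 1/(-233987/89) = -89/233987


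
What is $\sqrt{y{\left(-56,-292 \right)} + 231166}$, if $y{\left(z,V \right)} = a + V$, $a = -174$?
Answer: $10 \sqrt{2307} \approx 480.31$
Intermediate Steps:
$y{\left(z,V \right)} = -174 + V$
$\sqrt{y{\left(-56,-292 \right)} + 231166} = \sqrt{\left(-174 - 292\right) + 231166} = \sqrt{-466 + 231166} = \sqrt{230700} = 10 \sqrt{2307}$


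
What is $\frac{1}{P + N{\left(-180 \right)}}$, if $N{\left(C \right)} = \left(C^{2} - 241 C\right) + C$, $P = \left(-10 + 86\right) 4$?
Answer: $\frac{1}{75904} \approx 1.3175 \cdot 10^{-5}$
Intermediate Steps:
$P = 304$ ($P = 76 \cdot 4 = 304$)
$N{\left(C \right)} = C^{2} - 240 C$
$\frac{1}{P + N{\left(-180 \right)}} = \frac{1}{304 - 180 \left(-240 - 180\right)} = \frac{1}{304 - -75600} = \frac{1}{304 + 75600} = \frac{1}{75904}$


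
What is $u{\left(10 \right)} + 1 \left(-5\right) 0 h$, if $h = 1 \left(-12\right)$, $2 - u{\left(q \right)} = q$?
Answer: $-8$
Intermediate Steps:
$u{\left(q \right)} = 2 - q$
$h = -12$
$u{\left(10 \right)} + 1 \left(-5\right) 0 h = \left(2 - 10\right) + 1 \left(-5\right) 0 \left(-12\right) = \left(2 - 10\right) + \left(-5\right) 0 \left(-12\right) = -8 + 0 \left(-12\right) = -8 + 0 = -8$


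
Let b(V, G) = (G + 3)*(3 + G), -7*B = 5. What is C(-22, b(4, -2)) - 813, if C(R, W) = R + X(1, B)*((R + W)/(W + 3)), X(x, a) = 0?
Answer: -835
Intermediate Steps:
B = -5/7 (B = -⅐*5 = -5/7 ≈ -0.71429)
b(V, G) = (3 + G)² (b(V, G) = (3 + G)*(3 + G) = (3 + G)²)
C(R, W) = R (C(R, W) = R + 0*((R + W)/(W + 3)) = R + 0*((R + W)/(3 + W)) = R + 0 = R)
C(-22, b(4, -2)) - 813 = -22 - 813 = -835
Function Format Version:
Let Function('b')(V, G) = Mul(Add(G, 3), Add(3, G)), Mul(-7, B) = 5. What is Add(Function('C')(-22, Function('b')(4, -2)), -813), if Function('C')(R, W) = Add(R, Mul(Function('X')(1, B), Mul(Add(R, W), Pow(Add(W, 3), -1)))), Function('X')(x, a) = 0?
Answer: -835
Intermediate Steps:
B = Rational(-5, 7) (B = Mul(Rational(-1, 7), 5) = Rational(-5, 7) ≈ -0.71429)
Function('b')(V, G) = Pow(Add(3, G), 2) (Function('b')(V, G) = Mul(Add(3, G), Add(3, G)) = Pow(Add(3, G), 2))
Function('C')(R, W) = R (Function('C')(R, W) = Add(R, Mul(0, Mul(Add(R, W), Pow(Add(W, 3), -1)))) = Add(R, Mul(0, Mul(Add(R, W), Pow(Add(3, W), -1)))) = Add(R, Mul(0, Mul(Pow(Add(3, W), -1), Add(R, W)))) = Add(R, 0) = R)
Add(Function('C')(-22, Function('b')(4, -2)), -813) = Add(-22, -813) = -835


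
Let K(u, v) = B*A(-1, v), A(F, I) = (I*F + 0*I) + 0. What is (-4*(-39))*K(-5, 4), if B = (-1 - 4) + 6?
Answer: -624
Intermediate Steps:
B = 1 (B = -5 + 6 = 1)
A(F, I) = F*I (A(F, I) = (F*I + 0) + 0 = F*I + 0 = F*I)
K(u, v) = -v (K(u, v) = 1*(-v) = -v)
(-4*(-39))*K(-5, 4) = (-4*(-39))*(-1*4) = 156*(-4) = -624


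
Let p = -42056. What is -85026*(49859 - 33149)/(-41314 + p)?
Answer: 47359482/2779 ≈ 17042.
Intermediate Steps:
-85026*(49859 - 33149)/(-41314 + p) = -85026*(49859 - 33149)/(-41314 - 42056) = -85026/((-83370/16710)) = -85026/((-83370*1/16710)) = -85026/(-2779/557) = -85026*(-557/2779) = 47359482/2779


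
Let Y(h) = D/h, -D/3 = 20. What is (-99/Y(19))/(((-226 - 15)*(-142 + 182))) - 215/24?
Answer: -5183381/578400 ≈ -8.9616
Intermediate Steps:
D = -60 (D = -3*20 = -60)
Y(h) = -60/h
(-99/Y(19))/(((-226 - 15)*(-142 + 182))) - 215/24 = (-99/((-60/19)))/(((-226 - 15)*(-142 + 182))) - 215/24 = (-99/((-60*1/19)))/((-241*40)) - 215*1/24 = -99/(-60/19)/(-9640) - 215/24 = -99*(-19/60)*(-1/9640) - 215/24 = (627/20)*(-1/9640) - 215/24 = -627/192800 - 215/24 = -5183381/578400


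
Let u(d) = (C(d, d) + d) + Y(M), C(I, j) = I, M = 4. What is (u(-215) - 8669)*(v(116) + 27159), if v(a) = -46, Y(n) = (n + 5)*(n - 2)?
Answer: -246213153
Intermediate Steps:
Y(n) = (-2 + n)*(5 + n) (Y(n) = (5 + n)*(-2 + n) = (-2 + n)*(5 + n))
u(d) = 18 + 2*d (u(d) = (d + d) + (-10 + 4² + 3*4) = 2*d + (-10 + 16 + 12) = 2*d + 18 = 18 + 2*d)
(u(-215) - 8669)*(v(116) + 27159) = ((18 + 2*(-215)) - 8669)*(-46 + 27159) = ((18 - 430) - 8669)*27113 = (-412 - 8669)*27113 = -9081*27113 = -246213153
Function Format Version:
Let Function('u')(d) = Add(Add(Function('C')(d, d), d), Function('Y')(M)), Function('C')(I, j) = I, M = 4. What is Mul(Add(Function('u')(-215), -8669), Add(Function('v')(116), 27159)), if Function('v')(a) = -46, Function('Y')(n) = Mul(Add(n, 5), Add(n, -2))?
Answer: -246213153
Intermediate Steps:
Function('Y')(n) = Mul(Add(-2, n), Add(5, n)) (Function('Y')(n) = Mul(Add(5, n), Add(-2, n)) = Mul(Add(-2, n), Add(5, n)))
Function('u')(d) = Add(18, Mul(2, d)) (Function('u')(d) = Add(Add(d, d), Add(-10, Pow(4, 2), Mul(3, 4))) = Add(Mul(2, d), Add(-10, 16, 12)) = Add(Mul(2, d), 18) = Add(18, Mul(2, d)))
Mul(Add(Function('u')(-215), -8669), Add(Function('v')(116), 27159)) = Mul(Add(Add(18, Mul(2, -215)), -8669), Add(-46, 27159)) = Mul(Add(Add(18, -430), -8669), 27113) = Mul(Add(-412, -8669), 27113) = Mul(-9081, 27113) = -246213153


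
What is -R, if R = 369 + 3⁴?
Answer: -450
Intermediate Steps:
R = 450 (R = 369 + 81 = 450)
-R = -1*450 = -450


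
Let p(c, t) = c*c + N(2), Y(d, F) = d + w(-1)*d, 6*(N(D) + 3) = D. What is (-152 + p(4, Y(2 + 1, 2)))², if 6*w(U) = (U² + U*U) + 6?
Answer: 173056/9 ≈ 19228.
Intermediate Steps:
N(D) = -3 + D/6
w(U) = 1 + U²/3 (w(U) = ((U² + U*U) + 6)/6 = ((U² + U²) + 6)/6 = (2*U² + 6)/6 = (6 + 2*U²)/6 = 1 + U²/3)
Y(d, F) = 7*d/3 (Y(d, F) = d + (1 + (⅓)*(-1)²)*d = d + (1 + (⅓)*1)*d = d + (1 + ⅓)*d = d + 4*d/3 = 7*d/3)
p(c, t) = -8/3 + c² (p(c, t) = c*c + (-3 + (⅙)*2) = c² + (-3 + ⅓) = c² - 8/3 = -8/3 + c²)
(-152 + p(4, Y(2 + 1, 2)))² = (-152 + (-8/3 + 4²))² = (-152 + (-8/3 + 16))² = (-152 + 40/3)² = (-416/3)² = 173056/9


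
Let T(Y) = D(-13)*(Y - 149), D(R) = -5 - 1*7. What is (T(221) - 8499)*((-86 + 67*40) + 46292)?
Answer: -457719618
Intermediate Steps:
D(R) = -12 (D(R) = -5 - 7 = -12)
T(Y) = 1788 - 12*Y (T(Y) = -12*(Y - 149) = -12*(-149 + Y) = 1788 - 12*Y)
(T(221) - 8499)*((-86 + 67*40) + 46292) = ((1788 - 12*221) - 8499)*((-86 + 67*40) + 46292) = ((1788 - 2652) - 8499)*((-86 + 2680) + 46292) = (-864 - 8499)*(2594 + 46292) = -9363*48886 = -457719618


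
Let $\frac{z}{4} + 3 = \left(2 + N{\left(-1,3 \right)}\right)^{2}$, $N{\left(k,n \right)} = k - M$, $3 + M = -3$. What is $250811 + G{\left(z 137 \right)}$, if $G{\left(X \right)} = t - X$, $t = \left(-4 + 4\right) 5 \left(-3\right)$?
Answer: $225603$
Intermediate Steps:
$M = -6$ ($M = -3 - 3 = -6$)
$N{\left(k,n \right)} = 6 + k$ ($N{\left(k,n \right)} = k - -6 = k + 6 = 6 + k$)
$z = 184$ ($z = -12 + 4 \left(2 + \left(6 - 1\right)\right)^{2} = -12 + 4 \left(2 + 5\right)^{2} = -12 + 4 \cdot 7^{2} = -12 + 4 \cdot 49 = -12 + 196 = 184$)
$t = 0$ ($t = 0 \cdot 5 \left(-3\right) = 0 \left(-3\right) = 0$)
$G{\left(X \right)} = - X$ ($G{\left(X \right)} = 0 - X = - X$)
$250811 + G{\left(z 137 \right)} = 250811 - 184 \cdot 137 = 250811 - 25208 = 225603$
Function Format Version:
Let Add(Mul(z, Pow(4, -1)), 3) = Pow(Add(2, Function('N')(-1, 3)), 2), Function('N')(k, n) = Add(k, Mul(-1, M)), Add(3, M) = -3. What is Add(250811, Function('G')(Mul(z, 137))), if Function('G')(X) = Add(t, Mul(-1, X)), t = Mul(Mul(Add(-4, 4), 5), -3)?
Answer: 225603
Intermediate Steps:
M = -6 (M = Add(-3, -3) = -6)
Function('N')(k, n) = Add(6, k) (Function('N')(k, n) = Add(k, Mul(-1, -6)) = Add(k, 6) = Add(6, k))
z = 184 (z = Add(-12, Mul(4, Pow(Add(2, Add(6, -1)), 2))) = Add(-12, Mul(4, Pow(Add(2, 5), 2))) = Add(-12, Mul(4, Pow(7, 2))) = Add(-12, Mul(4, 49)) = Add(-12, 196) = 184)
t = 0 (t = Mul(Mul(0, 5), -3) = Mul(0, -3) = 0)
Function('G')(X) = Mul(-1, X) (Function('G')(X) = Add(0, Mul(-1, X)) = Mul(-1, X))
Add(250811, Function('G')(Mul(z, 137))) = Add(250811, Mul(-1, Mul(184, 137))) = Add(250811, Mul(-1, 25208)) = Add(250811, -25208) = 225603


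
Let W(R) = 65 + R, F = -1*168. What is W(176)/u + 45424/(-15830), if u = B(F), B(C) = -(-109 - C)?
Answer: -3247523/466985 ≈ -6.9542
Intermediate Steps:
F = -168
B(C) = 109 + C
u = -59 (u = 109 - 168 = -59)
W(176)/u + 45424/(-15830) = (65 + 176)/(-59) + 45424/(-15830) = 241*(-1/59) + 45424*(-1/15830) = -241/59 - 22712/7915 = -3247523/466985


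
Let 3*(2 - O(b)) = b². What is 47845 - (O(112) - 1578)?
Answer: 160807/3 ≈ 53602.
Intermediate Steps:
O(b) = 2 - b²/3
47845 - (O(112) - 1578) = 47845 - ((2 - ⅓*112²) - 1578) = 47845 - ((2 - ⅓*12544) - 1578) = 47845 - ((2 - 12544/3) - 1578) = 47845 - (-12538/3 - 1578) = 47845 - 1*(-17272/3) = 47845 + 17272/3 = 160807/3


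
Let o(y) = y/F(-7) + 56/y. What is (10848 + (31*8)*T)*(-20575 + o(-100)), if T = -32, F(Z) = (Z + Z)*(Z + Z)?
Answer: -10485565376/175 ≈ -5.9918e+7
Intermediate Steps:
F(Z) = 4*Z**2 (F(Z) = (2*Z)*(2*Z) = 4*Z**2)
o(y) = 56/y + y/196 (o(y) = y/((4*(-7)**2)) + 56/y = y/((4*49)) + 56/y = y/196 + 56/y = 56/y + y/196)
(10848 + (31*8)*T)*(-20575 + o(-100)) = (10848 + (31*8)*(-32))*(-20575 + (56/(-100) + (1/196)*(-100))) = (10848 + 248*(-32))*(-20575 + (56*(-1/100) - 25/49)) = (10848 - 7936)*(-20575 + (-14/25 - 25/49)) = 2912*(-20575 - 1311/1225) = 2912*(-25205686/1225) = -10485565376/175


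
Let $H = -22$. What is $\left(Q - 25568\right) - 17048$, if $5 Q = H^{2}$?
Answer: $- \frac{212596}{5} \approx -42519.0$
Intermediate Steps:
$Q = \frac{484}{5}$ ($Q = \frac{\left(-22\right)^{2}}{5} = \frac{1}{5} \cdot 484 = \frac{484}{5} \approx 96.8$)
$\left(Q - 25568\right) - 17048 = \left(\frac{484}{5} - 25568\right) - 17048 = - \frac{127356}{5} - 17048 = - \frac{212596}{5}$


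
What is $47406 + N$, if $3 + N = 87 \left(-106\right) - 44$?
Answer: $38137$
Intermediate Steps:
$N = -9269$ ($N = -3 + \left(87 \left(-106\right) - 44\right) = -3 - 9266 = -9269$)
$47406 + N = 47406 - 9269 = 38137$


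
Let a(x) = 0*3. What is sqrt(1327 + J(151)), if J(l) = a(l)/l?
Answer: sqrt(1327) ≈ 36.428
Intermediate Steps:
a(x) = 0
J(l) = 0 (J(l) = 0/l = 0)
sqrt(1327 + J(151)) = sqrt(1327 + 0) = sqrt(1327)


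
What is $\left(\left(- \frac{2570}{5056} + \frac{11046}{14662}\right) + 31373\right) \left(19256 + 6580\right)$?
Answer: $\frac{3755476213811307}{4633192} \approx 8.1056 \cdot 10^{8}$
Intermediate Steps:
$\left(\left(- \frac{2570}{5056} + \frac{11046}{14662}\right) + 31373\right) \left(19256 + 6580\right) = \left(\left(\left(-2570\right) \frac{1}{5056} + 11046 \cdot \frac{1}{14662}\right) + 31373\right) 25836 = \left(\left(- \frac{1285}{2528} + \frac{5523}{7331}\right) + 31373\right) 25836 = \left(\frac{4541809}{18532768} + 31373\right) 25836 = \frac{581433072273}{18532768} \cdot 25836 = \frac{3755476213811307}{4633192}$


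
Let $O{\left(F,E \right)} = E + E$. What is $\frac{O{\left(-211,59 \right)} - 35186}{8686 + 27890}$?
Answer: $- \frac{8767}{9144} \approx -0.95877$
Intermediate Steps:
$O{\left(F,E \right)} = 2 E$
$\frac{O{\left(-211,59 \right)} - 35186}{8686 + 27890} = \frac{2 \cdot 59 - 35186}{8686 + 27890} = \frac{118 - 35186}{36576} = \left(-35068\right) \frac{1}{36576} = - \frac{8767}{9144}$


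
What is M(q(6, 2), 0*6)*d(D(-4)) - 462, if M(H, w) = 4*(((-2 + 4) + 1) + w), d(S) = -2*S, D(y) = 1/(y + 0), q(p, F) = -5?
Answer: -456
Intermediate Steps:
D(y) = 1/y
M(H, w) = 12 + 4*w (M(H, w) = 4*((2 + 1) + w) = 4*(3 + w) = 12 + 4*w)
M(q(6, 2), 0*6)*d(D(-4)) - 462 = (12 + 4*(0*6))*(-2/(-4)) - 462 = (12 + 4*0)*(-2*(-¼)) - 462 = (12 + 0)*(½) - 462 = 12*(½) - 462 = 6 - 462 = -456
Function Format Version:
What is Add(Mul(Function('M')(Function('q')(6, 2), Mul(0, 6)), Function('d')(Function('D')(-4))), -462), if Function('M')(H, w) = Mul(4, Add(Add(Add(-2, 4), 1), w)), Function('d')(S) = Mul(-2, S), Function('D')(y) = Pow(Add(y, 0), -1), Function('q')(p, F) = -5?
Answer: -456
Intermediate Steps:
Function('D')(y) = Pow(y, -1)
Function('M')(H, w) = Add(12, Mul(4, w)) (Function('M')(H, w) = Mul(4, Add(Add(2, 1), w)) = Mul(4, Add(3, w)) = Add(12, Mul(4, w)))
Add(Mul(Function('M')(Function('q')(6, 2), Mul(0, 6)), Function('d')(Function('D')(-4))), -462) = Add(Mul(Add(12, Mul(4, Mul(0, 6))), Mul(-2, Pow(-4, -1))), -462) = Add(Mul(Add(12, Mul(4, 0)), Mul(-2, Rational(-1, 4))), -462) = Add(Mul(Add(12, 0), Rational(1, 2)), -462) = Add(Mul(12, Rational(1, 2)), -462) = Add(6, -462) = -456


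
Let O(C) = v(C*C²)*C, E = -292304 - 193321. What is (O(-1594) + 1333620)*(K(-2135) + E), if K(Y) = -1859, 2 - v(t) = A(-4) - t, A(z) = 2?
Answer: -3147123051268949744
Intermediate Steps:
E = -485625
v(t) = t (v(t) = 2 - (2 - t) = 2 + (-2 + t) = t)
O(C) = C⁴ (O(C) = (C*C²)*C = C³*C = C⁴)
(O(-1594) + 1333620)*(K(-2135) + E) = ((-1594)⁴ + 1333620)*(-1859 - 485625) = (6455847578896 + 1333620)*(-487484) = 6455848912516*(-487484) = -3147123051268949744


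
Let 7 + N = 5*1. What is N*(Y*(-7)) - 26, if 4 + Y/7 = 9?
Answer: 464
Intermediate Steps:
Y = 35 (Y = -28 + 7*9 = -28 + 63 = 35)
N = -2 (N = -7 + 5*1 = -7 + 5 = -2)
N*(Y*(-7)) - 26 = -70*(-7) - 26 = -2*(-245) - 26 = 490 - 26 = 464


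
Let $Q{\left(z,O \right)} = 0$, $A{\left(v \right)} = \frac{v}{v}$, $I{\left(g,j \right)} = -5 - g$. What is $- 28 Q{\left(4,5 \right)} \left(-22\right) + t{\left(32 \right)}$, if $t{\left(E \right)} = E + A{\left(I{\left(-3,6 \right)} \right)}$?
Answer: $33$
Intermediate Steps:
$A{\left(v \right)} = 1$
$t{\left(E \right)} = 1 + E$ ($t{\left(E \right)} = E + 1 = 1 + E$)
$- 28 Q{\left(4,5 \right)} \left(-22\right) + t{\left(32 \right)} = \left(-28\right) 0 \left(-22\right) + \left(1 + 32\right) = 0 \left(-22\right) + 33 = 0 + 33 = 33$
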